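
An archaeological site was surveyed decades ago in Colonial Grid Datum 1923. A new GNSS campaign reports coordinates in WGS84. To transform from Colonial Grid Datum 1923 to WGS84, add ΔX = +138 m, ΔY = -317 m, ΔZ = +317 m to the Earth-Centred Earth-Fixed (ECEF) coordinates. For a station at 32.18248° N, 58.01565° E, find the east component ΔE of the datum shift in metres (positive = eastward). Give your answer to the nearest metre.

ΔE = -285 m

At φ = 32.18248°, λ = 58.01565°: sin φ = 0.532618, cos φ = 0.846356, sin λ = 0.848193, cos λ = 0.529688.
ΔE = −sin λ·ΔX + cos λ·ΔY = −(0.848193)·(138) + (0.529688)·(-317) = -284.96 m.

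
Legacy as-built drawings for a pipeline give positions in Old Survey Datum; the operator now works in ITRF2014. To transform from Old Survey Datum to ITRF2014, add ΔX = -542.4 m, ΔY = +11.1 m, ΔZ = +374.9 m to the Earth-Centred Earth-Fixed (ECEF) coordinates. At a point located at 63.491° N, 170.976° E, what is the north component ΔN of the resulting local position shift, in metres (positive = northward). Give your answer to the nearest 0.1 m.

ΔN = -313.6 m

The local north axis is (−sin φ cos λ, −sin φ sin λ, cos φ), giving ΔN = -479.367 − 1.558 + 167.332 = -313.59 m.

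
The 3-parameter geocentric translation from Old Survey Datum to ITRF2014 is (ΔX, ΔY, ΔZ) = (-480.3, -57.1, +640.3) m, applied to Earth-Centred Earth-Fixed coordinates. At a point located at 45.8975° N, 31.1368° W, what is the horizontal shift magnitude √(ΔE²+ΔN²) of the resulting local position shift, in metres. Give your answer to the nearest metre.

At φ = 45.8975°, λ = -31.1368°: sin φ = 0.718096, cos φ = 0.695944, sin λ = -0.517083, cos λ = 0.855935.
ΔE = −sin λ·ΔX + cos λ·ΔY = −(-0.517083)·(-480.3) + (0.855935)·(-57.1) = -297.23 m.
ΔN = −sin φ cos λ·ΔX − sin φ sin λ·ΔY + cos φ·ΔZ = −(0.718096)(0.855935)(-480.3) − (0.718096)(-0.517083)(-57.1) + (0.695944)(640.3) = 719.62 m.
Horizontal magnitude = √(ΔE² + ΔN²) = √((-297.23)² + 719.62²) = 778.59 m.

779 m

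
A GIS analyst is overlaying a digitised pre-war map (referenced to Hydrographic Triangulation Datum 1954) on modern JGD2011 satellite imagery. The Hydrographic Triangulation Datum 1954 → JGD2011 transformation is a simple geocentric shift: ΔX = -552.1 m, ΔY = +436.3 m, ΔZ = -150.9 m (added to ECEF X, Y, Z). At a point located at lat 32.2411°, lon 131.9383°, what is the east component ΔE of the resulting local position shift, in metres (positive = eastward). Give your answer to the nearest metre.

ΔE = 119 m

At φ = 32.2411°, λ = 131.9383°: sin φ = 0.533483, cos φ = 0.845811, sin λ = 0.743865, cos λ = -0.668330.
ΔE = −sin λ·ΔX + cos λ·ΔY = −(0.743865)·(-552.1) + (-0.668330)·(436.3) = 119.10 m.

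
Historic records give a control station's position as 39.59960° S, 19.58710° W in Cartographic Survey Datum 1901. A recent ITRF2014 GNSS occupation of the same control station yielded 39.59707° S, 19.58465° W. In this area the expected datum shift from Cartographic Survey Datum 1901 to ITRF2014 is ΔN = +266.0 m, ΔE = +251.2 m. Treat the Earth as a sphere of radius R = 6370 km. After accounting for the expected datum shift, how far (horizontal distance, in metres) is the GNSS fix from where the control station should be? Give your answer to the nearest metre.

44 m

Observed coordinate differences: Δφ = +0.00253°, Δλ = +0.00245°.
Converting to metres (1° lat = 111177 m, cos φ = 0.770518): observed ΔN = 281.3 m, observed ΔE = 209.9 m.
Subtracting the expected shift leaves a residual of 281.3 − (266.0) = 15.3 m north and 209.9 − (251.2) = -41.3 m east.
Residual distance = √(15.3² + (-41.3)²) = 44.1 m.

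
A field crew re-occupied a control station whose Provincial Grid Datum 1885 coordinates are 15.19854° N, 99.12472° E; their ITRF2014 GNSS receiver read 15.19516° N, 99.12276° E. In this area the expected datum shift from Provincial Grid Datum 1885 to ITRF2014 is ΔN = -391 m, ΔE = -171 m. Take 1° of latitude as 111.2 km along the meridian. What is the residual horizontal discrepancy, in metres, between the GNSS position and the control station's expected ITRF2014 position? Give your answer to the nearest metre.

42 m

Observed coordinate differences: Δφ = -0.00338°, Δλ = -0.00196°.
Converting to metres (1° lat = 111200 m, cos φ = 0.965023): observed ΔN = -375.9 m, observed ΔE = -210.3 m.
Subtracting the expected shift leaves a residual of -375.9 − (-391) = 15.1 m north and -210.3 − (-171) = -39.3 m east.
Residual distance = √(15.1² + (-39.3)²) = 42.1 m.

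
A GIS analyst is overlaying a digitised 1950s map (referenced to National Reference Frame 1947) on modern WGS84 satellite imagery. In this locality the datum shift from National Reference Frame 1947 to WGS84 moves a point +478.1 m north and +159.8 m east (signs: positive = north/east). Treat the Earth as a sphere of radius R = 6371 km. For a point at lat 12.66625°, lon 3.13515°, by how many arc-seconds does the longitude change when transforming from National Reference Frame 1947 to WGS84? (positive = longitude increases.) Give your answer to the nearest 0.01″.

At latitude 12.66625°, cos φ = 0.975664.
One radian of longitude at latitude φ spans R cos φ, so Δλ = ΔE / (R cos φ) = 159.8 / (6371000 × 0.975664) = 2.5708e-05 rad = 5.303″.

Δλ = 5.30″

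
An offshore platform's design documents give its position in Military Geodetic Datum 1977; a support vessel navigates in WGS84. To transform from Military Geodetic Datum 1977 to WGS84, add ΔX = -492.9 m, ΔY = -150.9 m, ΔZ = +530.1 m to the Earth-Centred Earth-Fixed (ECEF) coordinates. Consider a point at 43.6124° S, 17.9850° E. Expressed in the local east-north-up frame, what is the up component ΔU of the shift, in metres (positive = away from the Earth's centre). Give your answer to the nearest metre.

ΔU = -739 m

The local up (radial) axis is (cos φ cos λ, cos φ sin λ, sin φ), giving ΔU = -339.433 − 33.734 − 365.650 = -738.82 m.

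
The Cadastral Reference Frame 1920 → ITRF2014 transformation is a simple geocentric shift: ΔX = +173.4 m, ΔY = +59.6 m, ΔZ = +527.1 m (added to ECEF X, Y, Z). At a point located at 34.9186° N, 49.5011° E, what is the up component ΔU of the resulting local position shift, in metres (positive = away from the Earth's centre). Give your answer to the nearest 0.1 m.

The local up (radial) axis is (cos φ cos λ, cos φ sin λ, sin φ), giving ΔU = 92.338 + 37.162 + 301.718 = 431.22 m.

ΔU = 431.2 m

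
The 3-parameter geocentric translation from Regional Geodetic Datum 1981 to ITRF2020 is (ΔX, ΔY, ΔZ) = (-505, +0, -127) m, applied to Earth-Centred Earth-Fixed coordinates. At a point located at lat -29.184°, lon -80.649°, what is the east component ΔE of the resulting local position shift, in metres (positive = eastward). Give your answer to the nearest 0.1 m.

The local east axis at (φ, λ) is (−sin λ, cos λ, 0), so ΔE = −sin(-80.649°)·(-505) + cos(-80.649°)·0 = -498.29 m.

ΔE = -498.3 m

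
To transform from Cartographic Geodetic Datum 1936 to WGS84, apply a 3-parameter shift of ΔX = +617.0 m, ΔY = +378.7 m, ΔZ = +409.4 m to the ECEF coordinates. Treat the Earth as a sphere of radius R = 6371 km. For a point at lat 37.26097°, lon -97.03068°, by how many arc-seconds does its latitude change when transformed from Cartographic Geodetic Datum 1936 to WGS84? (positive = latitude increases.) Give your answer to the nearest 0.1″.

Δφ = 19.4″

sin φ = 0.605446, cos φ = 0.795886, sin λ = -0.992481, cos λ = -0.122401.
North component: ΔN = −sin φ cos λ·ΔX − sin φ sin λ·ΔY + cos φ·ΔZ = −(0.605446)(-0.122401)(617.0) − (0.605446)(-0.992481)(378.7) + (0.795886)(409.4) = 599.12 m.
1° of latitude spans πR/180 = 111195 m, so Δφ = 599.12 / 111195 × 3600 = 19.397″.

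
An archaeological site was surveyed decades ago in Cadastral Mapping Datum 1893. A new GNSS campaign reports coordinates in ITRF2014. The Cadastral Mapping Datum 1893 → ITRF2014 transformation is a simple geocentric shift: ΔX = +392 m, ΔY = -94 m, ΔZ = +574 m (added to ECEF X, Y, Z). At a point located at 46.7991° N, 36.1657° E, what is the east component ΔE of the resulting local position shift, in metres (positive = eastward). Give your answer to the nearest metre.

ΔE = -307 m

The local east axis at (φ, λ) is (−sin λ, cos λ, 0), so ΔE = −sin(36.1657°)·392 + cos(36.1657°)·(-94) = -307.22 m.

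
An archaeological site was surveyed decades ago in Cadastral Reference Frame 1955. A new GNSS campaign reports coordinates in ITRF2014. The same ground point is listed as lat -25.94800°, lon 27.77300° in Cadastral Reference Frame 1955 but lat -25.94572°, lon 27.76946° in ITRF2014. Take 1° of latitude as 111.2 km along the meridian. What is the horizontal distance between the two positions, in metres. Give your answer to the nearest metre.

435 m

Δφ = -25.94572° − -25.94800° = +0.00228°; Δλ = 27.76946° − 27.77300° = -0.00354°.
ΔN = Δφ × 111200 = 253.5 m; ΔE = Δλ × 111200 × cos(-25.94800°) = -0.00354 × 111200 × 0.899192 = -354.0 m.
Distance = √(ΔE² + ΔN²) = √((-354.0)² + 253.5²) = 435.4 m.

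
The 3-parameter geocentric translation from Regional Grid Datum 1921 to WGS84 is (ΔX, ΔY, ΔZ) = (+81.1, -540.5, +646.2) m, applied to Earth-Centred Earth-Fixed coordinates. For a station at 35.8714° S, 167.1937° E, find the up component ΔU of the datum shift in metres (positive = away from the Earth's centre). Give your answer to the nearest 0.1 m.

The local up (radial) axis is (cos φ cos λ, cos φ sin λ, sin φ), giving ΔU = -64.083 − 97.082 − 378.652 = -539.82 m.

ΔU = -539.8 m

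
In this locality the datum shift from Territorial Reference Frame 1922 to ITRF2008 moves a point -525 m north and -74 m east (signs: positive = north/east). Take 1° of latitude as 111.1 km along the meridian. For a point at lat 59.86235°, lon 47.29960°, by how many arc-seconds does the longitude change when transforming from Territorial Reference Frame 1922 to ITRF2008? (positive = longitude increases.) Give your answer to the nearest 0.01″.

Δλ = -4.78″

At latitude 59.86235°, cos φ = 0.502079.
1° of longitude at this latitude = 111.1 × cos φ = 55.78 km, so Δλ = -74.0 / 55781.0 = -0.0013266° = -4.776″.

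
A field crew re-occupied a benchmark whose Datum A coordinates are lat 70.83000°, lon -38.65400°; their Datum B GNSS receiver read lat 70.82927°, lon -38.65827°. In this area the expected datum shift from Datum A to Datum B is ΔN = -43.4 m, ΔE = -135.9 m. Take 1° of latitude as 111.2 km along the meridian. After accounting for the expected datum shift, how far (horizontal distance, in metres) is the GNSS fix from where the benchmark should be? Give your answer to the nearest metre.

Observed coordinate differences: Δφ = -0.00073°, Δλ = -0.00427°.
Converting to metres (1° lat = 111200 m, cos φ = 0.328372): observed ΔN = -81.2 m, observed ΔE = -155.9 m.
Subtracting the expected shift leaves a residual of -81.2 − (-43.4) = -37.8 m north and -155.9 − (-135.9) = -20.0 m east.
Residual distance = √((-37.8)² + (-20.0)²) = 42.8 m.

43 m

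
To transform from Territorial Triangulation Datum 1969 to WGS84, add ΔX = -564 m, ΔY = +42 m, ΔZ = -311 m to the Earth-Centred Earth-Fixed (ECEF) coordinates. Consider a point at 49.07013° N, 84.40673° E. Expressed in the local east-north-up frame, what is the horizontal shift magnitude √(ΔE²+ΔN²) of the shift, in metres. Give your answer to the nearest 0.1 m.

The local east axis at (φ, λ) is (−sin λ, cos λ, 0), so ΔE = −sin(84.40673°)·(-564) + cos(84.40673°)·42 = 565.41 m.
The local north axis is (−sin φ cos λ, −sin φ sin λ, cos φ), giving ΔN = 41.531 − 31.580 − 203.747 = -193.80 m.
Horizontal magnitude = √(ΔE² + ΔN²) = √(565.41² + (-193.80)²) = 597.70 m.

597.7 m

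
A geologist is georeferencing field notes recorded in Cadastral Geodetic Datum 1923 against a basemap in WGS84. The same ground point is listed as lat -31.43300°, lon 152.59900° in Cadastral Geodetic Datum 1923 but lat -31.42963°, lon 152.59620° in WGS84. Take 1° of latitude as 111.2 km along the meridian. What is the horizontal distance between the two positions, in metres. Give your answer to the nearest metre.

459 m

Δφ = -31.42963° − -31.43300° = +0.00337°; Δλ = 152.59620° − 152.59900° = -0.00280°.
ΔN = Δφ × 111200 = 374.7 m; ΔE = Δλ × 111200 × cos(-31.43300°) = -0.00280 × 111200 × 0.853251 = -265.7 m.
Distance = √(ΔE² + ΔN²) = √((-265.7)² + 374.7²) = 459.4 m.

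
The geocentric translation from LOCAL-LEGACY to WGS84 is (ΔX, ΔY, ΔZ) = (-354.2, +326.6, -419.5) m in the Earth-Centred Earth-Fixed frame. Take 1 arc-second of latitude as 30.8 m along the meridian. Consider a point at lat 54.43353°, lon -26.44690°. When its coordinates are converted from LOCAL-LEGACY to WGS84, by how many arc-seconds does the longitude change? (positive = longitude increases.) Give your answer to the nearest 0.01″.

sin φ = 0.813441, cos φ = 0.581647, sin λ = -0.445368, cos λ = 0.895347.
East component: ΔE = −sin λ·ΔX + cos λ·ΔY = −(-0.445368)(-354.2) + (0.895347)(326.6) = 134.67 m.
1° of latitude spans 3600 × 30.80 = 110880 m; at latitude φ, 1° of longitude spans that × cos φ = 64493.0 m, so Δλ = 134.67 / 64493.0 × 3600 = 7.517″.

Δλ = 7.52″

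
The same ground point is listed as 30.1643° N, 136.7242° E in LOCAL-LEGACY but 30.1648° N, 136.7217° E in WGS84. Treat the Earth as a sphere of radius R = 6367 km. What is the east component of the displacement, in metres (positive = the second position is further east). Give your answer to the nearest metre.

ΔE = -240 m

Δφ = 30.1648° − 30.1643° = +0.0005°; Δλ = 136.7217° − 136.7242° = -0.0025°.
1° along a meridian = πR/180 = 111125 m.
ΔN = Δφ × 111125 = 55.6 m; ΔE = Δλ × 111125 × cos(30.1643°) = -0.0025 × 111125 × 0.864588 = -240.2 m.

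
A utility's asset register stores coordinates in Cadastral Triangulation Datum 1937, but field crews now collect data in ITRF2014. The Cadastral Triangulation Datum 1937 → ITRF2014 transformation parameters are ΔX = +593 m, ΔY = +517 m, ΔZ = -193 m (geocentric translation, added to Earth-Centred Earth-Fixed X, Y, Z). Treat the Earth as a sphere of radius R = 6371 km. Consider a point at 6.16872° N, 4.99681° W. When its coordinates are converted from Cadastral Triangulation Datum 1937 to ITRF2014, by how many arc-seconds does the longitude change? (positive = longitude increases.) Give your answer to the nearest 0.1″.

Δλ = 18.5″

sin φ = 0.107457, cos φ = 0.994210, sin λ = -0.087100, cos λ = 0.996200.
East component: ΔE = −sin λ·ΔX + cos λ·ΔY = −(-0.087100)(593) + (0.996200)(517) = 566.69 m.
1° of latitude spans πR/180 = 111195 m; at latitude φ, 1° of longitude spans that × cos φ = 110551.1 m, so Δλ = 566.69 / 110551.1 × 3600 = 18.454″.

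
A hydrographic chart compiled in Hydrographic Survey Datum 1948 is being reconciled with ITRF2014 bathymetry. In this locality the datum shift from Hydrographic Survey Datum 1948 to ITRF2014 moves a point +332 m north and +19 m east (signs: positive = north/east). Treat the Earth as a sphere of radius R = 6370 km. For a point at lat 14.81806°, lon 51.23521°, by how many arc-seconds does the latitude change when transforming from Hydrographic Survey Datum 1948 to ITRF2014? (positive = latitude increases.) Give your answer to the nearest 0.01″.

On a sphere of radius R, 1 rad of latitude = R, so Δφ = ΔN / R = 332.0 / 6370000 = 5.2119e-05 rad = 10.750″.

Δφ = 10.75″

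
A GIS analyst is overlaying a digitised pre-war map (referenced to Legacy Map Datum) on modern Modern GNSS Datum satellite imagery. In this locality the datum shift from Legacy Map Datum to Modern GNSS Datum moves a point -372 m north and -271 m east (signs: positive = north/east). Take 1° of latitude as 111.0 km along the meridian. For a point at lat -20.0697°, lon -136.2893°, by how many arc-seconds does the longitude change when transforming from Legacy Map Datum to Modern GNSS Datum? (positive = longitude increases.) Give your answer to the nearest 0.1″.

At latitude -20.0697°, cos φ = 0.939276.
1° of longitude at this latitude = 111.0 × cos φ = 104.26 km, so Δλ = -271.0 / 104259.6 = -0.0025993° = -9.357″.

Δλ = -9.4″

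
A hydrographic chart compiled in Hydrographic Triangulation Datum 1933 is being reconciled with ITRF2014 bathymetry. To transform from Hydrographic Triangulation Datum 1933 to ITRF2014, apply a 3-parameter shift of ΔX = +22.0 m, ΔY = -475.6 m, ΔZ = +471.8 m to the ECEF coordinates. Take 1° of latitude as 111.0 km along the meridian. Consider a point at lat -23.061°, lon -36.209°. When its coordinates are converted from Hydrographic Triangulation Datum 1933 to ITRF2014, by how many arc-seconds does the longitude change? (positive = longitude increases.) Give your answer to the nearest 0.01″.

Δλ = -13.07″

sin φ = -0.391711, cos φ = 0.920088, sin λ = -0.590732, cos λ = 0.806868.
East component: ΔE = −sin λ·ΔX + cos λ·ΔY = −(-0.590732)(22.0) + (0.806868)(-475.6) = -370.75 m.
1° of latitude spans 111000 m; at latitude φ, 1° of longitude spans that × cos φ = 102129.8 m, so Δλ = -370.75 / 102129.8 × 3600 = -13.069″.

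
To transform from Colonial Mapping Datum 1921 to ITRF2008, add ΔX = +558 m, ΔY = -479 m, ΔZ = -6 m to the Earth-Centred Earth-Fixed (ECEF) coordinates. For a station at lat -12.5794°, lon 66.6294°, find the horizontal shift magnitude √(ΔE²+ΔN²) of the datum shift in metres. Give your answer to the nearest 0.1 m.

At φ = -12.5794°, λ = 66.6294°: sin φ = -0.217792, cos φ = 0.975995, sin λ = 0.917958, cos λ = 0.396677.
ΔE = −sin λ·ΔX + cos λ·ΔY = −(0.917958)·(558) + (0.396677)·(-479) = -702.23 m.
ΔN = −sin φ cos λ·ΔX − sin φ sin λ·ΔY + cos φ·ΔZ = −(-0.217792)(0.396677)(558) − (-0.217792)(0.917958)(-479) + (0.975995)(-6) = -53.41 m.
Horizontal magnitude = √(ΔE² + ΔN²) = √((-702.23)² + (-53.41)²) = 704.26 m.

704.3 m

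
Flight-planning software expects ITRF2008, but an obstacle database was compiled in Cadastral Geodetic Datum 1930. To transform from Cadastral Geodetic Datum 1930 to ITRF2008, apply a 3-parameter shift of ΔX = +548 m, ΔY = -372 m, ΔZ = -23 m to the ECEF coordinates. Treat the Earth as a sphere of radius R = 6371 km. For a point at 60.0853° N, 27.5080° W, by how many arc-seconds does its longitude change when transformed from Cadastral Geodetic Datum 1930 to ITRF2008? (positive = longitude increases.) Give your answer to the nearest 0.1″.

sin φ = 0.866769, cos φ = 0.498710, sin λ = -0.461872, cos λ = 0.886946.
East component: ΔE = −sin λ·ΔX + cos λ·ΔY = −(-0.461872)(548) + (0.886946)(-372) = -76.84 m.
1° of latitude spans πR/180 = 111195 m; at latitude φ, 1° of longitude spans that × cos φ = 55454.0 m, so Δλ = -76.84 / 55454.0 × 3600 = -4.988″.

Δλ = -5.0″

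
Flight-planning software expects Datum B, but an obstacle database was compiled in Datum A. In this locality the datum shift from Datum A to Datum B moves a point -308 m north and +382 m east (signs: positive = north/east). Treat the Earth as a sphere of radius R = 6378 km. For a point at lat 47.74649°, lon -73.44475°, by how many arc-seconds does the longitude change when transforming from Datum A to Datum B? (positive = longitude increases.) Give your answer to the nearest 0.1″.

Δλ = 18.4″

At latitude 47.74649°, cos φ = 0.672412.
One radian of longitude at latitude φ spans R cos φ, so Δλ = ΔE / (R cos φ) = 382.0 / (6378000 × 0.672412) = 8.9072e-05 rad = 18.373″.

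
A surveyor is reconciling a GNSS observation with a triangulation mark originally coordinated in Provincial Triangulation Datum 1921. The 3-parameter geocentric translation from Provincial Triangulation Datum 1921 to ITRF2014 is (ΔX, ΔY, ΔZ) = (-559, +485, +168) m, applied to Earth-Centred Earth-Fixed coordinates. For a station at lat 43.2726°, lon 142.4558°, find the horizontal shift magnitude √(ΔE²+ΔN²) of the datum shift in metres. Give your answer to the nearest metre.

387 m

At φ = 43.2726°, λ = 142.4558°: sin φ = 0.685470, cos φ = 0.728101, sin λ = 0.609373, cos λ = -0.792883.
ΔE = −sin λ·ΔX + cos λ·ΔY = −(0.609373)·(-559) + (-0.792883)·(485) = -43.91 m.
ΔN = −sin φ cos λ·ΔX − sin φ sin λ·ΔY + cos φ·ΔZ = −(0.685470)(-0.792883)(-559) − (0.685470)(0.609373)(485) + (0.728101)(168) = -384.08 m.
Horizontal magnitude = √(ΔE² + ΔN²) = √((-43.91)² + (-384.08)²) = 386.58 m.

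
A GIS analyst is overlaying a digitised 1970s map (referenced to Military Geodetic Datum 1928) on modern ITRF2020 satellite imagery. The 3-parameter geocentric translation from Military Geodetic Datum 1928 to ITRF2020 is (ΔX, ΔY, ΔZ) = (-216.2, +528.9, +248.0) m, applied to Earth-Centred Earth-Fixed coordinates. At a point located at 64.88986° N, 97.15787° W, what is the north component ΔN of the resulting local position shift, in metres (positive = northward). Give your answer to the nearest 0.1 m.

ΔN = 556.0 m

At φ = 64.88986°, λ = -97.15787°: sin φ = 0.905494, cos φ = 0.424360, sin λ = -0.992207, cos λ = -0.124604.
ΔN = −sin φ cos λ·ΔX − sin φ sin λ·ΔY + cos φ·ΔZ = −(0.905494)(-0.124604)(-216.2) − (0.905494)(-0.992207)(528.9) + (0.424360)(248.0) = 556.03 m.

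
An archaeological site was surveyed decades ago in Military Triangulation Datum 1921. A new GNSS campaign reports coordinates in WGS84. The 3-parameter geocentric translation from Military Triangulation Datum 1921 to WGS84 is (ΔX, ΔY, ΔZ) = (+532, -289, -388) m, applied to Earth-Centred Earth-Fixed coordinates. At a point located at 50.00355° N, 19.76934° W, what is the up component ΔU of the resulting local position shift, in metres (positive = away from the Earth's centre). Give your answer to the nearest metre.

ΔU = 87 m

At φ = 50.00355°, λ = -19.76934°: sin φ = 0.766084, cos φ = 0.642740, sin λ = -0.338234, cos λ = 0.941062.
ΔU = cos φ cos λ·ΔX + cos φ sin λ·ΔY + sin φ·ΔZ = (0.642740)(0.941062)(532) + (0.642740)(-0.338234)(-289) + (0.766084)(-388) = 87.37 m.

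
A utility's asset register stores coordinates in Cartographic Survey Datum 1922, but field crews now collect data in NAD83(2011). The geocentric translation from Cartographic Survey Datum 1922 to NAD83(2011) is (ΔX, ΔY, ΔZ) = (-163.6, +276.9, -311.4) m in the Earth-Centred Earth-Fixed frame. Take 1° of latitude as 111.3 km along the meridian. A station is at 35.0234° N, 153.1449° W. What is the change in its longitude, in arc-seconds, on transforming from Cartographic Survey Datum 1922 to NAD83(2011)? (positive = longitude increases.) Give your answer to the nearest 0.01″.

sin φ = 0.573911, cos φ = 0.818918, sin λ = -0.451736, cos λ = -0.892152.
East component: ΔE = −sin λ·ΔX + cos λ·ΔY = −(-0.451736)(-163.6) + (-0.892152)(276.9) = -320.94 m.
1° of latitude spans 111300 m; at latitude φ, 1° of longitude spans that × cos φ = 91145.5 m, so Δλ = -320.94 / 91145.5 × 3600 = -12.676″.

Δλ = -12.68″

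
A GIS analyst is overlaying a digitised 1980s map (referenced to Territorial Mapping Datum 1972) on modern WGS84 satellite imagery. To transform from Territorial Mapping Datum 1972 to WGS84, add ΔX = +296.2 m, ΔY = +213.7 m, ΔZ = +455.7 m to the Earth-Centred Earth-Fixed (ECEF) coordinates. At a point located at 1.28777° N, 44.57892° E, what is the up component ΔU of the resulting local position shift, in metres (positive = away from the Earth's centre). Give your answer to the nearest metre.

ΔU = 371 m

At φ = 1.28777°, λ = 44.57892°: sin φ = 0.022474, cos φ = 0.999747, sin λ = 0.701891, cos λ = 0.712284.
ΔU = cos φ cos λ·ΔX + cos φ sin λ·ΔY + sin φ·ΔZ = (0.999747)(0.712284)(296.2) + (0.999747)(0.701891)(213.7) + (0.022474)(455.7) = 371.12 m.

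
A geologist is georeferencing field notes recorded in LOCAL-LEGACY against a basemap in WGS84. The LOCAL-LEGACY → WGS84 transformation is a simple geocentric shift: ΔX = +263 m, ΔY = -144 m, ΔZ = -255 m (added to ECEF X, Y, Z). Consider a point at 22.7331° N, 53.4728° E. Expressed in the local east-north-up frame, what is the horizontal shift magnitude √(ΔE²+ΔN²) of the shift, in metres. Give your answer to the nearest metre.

389 m

The local east axis at (φ, λ) is (−sin λ, cos λ, 0), so ΔE = −sin(53.4728°)·263 + cos(53.4728°)·(-144) = -297.05 m.
The local north axis is (−sin φ cos λ, −sin φ sin λ, cos φ), giving ΔN = -60.493 + 44.717 − 235.190 = -250.97 m.
Horizontal magnitude = √(ΔE² + ΔN²) = √((-297.05)² + (-250.97)²) = 388.87 m.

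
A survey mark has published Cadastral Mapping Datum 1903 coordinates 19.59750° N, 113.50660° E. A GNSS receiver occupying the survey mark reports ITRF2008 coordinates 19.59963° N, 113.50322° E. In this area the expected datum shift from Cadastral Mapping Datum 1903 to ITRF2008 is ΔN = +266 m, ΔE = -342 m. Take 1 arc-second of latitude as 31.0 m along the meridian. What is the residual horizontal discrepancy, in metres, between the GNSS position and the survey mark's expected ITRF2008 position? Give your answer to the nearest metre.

Observed coordinate differences: Δφ = +0.00213°, Δλ = -0.00338°.
Converting to metres (1° lat = 111600 m, cos φ = 0.942072): observed ΔN = 237.7 m, observed ΔE = -355.4 m.
Subtracting the expected shift leaves a residual of 237.7 − (266) = -28.3 m north and -355.4 − (-342) = -13.4 m east.
Residual distance = √((-28.3)² + (-13.4)²) = 31.3 m.

31 m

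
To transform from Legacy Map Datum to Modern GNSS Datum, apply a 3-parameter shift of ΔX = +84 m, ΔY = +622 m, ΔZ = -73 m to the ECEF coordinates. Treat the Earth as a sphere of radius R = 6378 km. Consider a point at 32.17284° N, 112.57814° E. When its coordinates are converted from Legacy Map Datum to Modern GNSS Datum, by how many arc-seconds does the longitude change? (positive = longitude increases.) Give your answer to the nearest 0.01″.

Δλ = -12.09″

sin φ = 0.532475, cos φ = 0.846446, sin λ = 0.923357, cos λ = -0.383943.
East component: ΔE = −sin λ·ΔX + cos λ·ΔY = −(0.923357)(84) + (-0.383943)(622) = -316.37 m.
1° of latitude spans πR/180 = 111317 m; at latitude φ, 1° of longitude spans that × cos φ = 94223.9 m, so Δλ = -316.37 / 94223.9 × 3600 = -12.088″.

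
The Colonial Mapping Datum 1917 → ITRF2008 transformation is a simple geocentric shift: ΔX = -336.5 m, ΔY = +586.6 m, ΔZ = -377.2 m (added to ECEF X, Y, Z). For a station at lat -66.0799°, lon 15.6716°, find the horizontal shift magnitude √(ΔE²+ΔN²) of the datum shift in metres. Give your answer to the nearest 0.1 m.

The local east axis at (φ, λ) is (−sin λ, cos λ, 0), so ΔE = −sin(15.6716°)·(-336.5) + cos(15.6716°)·586.6 = 655.69 m.
The local north axis is (−sin φ cos λ, −sin φ sin λ, cos φ), giving ΔN = -296.164 + 144.845 − 152.940 = -304.26 m.
Horizontal magnitude = √(ΔE² + ΔN²) = √(655.69² + (-304.26)²) = 722.84 m.

722.8 m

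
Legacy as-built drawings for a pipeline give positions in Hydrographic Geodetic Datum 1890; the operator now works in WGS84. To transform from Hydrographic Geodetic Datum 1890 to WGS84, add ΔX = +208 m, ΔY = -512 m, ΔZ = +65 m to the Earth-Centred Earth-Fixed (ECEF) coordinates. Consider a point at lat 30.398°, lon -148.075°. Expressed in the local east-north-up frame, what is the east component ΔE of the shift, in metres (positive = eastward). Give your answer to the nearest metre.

The local east axis at (φ, λ) is (−sin λ, cos λ, 0), so ΔE = −sin(-148.075°)·208 + cos(-148.075°)·(-512) = 544.55 m.

ΔE = 545 m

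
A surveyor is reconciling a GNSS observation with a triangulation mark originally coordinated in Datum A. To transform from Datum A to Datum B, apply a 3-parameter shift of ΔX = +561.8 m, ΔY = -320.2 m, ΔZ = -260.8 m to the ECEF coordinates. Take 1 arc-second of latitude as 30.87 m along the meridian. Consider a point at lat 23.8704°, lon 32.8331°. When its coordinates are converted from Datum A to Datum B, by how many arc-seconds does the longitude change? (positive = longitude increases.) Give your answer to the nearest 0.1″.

sin φ = 0.404669, cos φ = 0.914463, sin λ = 0.542194, cos λ = 0.840254.
East component: ΔE = −sin λ·ΔX + cos λ·ΔY = −(0.542194)(561.8) + (0.840254)(-320.2) = -573.65 m.
1° of latitude spans 3600 × 30.87 = 111132 m; at latitude φ, 1° of longitude spans that × cos φ = 101626.1 m, so Δλ = -573.65 / 101626.1 × 3600 = -20.321″.

Δλ = -20.3″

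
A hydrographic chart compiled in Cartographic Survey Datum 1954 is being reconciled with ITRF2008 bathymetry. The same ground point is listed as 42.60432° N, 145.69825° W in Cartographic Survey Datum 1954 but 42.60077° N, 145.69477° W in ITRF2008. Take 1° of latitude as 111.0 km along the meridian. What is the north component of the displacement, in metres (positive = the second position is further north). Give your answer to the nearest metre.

ΔN = -394 m

Δφ = 42.60077° − 42.60432° = -0.00355°; Δλ = -145.69477° − -145.69825° = +0.00348°.
ΔN = Δφ × 111000 = -394.1 m; ΔE = Δλ × 111000 × cos(42.60432°) = +0.00348 × 111000 × 0.736046 = 284.3 m.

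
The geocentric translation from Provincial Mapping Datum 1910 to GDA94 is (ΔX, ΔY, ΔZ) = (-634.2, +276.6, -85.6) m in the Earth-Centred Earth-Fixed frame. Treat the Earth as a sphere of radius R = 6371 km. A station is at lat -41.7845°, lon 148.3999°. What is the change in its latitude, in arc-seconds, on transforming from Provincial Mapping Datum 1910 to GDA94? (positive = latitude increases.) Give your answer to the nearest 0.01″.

sin φ = -0.666331, cos φ = 0.745656, sin λ = 0.523987, cos λ = -0.851726.
North component: ΔN = −sin φ cos λ·ΔX − sin φ sin λ·ΔY + cos φ·ΔZ = −(-0.666331)(-0.851726)(-634.2) − (-0.666331)(0.523987)(276.6) + (0.745656)(-85.6) = 392.67 m.
1° of latitude spans πR/180 = 111195 m, so Δφ = 392.67 / 111195 × 3600 = 12.713″.

Δφ = 12.71″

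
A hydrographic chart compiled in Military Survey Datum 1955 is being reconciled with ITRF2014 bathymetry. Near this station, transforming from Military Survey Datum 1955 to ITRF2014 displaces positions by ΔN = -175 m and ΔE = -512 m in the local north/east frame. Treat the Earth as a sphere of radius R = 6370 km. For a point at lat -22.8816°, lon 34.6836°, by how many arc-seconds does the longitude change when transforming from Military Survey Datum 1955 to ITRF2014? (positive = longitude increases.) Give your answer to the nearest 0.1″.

Δλ = -18.0″

At latitude -22.8816°, cos φ = 0.921310.
One radian of longitude at latitude φ spans R cos φ, so Δλ = ΔE / (R cos φ) = -512.0 / (6370000 × 0.921310) = -8.7242e-05 rad = -17.995″.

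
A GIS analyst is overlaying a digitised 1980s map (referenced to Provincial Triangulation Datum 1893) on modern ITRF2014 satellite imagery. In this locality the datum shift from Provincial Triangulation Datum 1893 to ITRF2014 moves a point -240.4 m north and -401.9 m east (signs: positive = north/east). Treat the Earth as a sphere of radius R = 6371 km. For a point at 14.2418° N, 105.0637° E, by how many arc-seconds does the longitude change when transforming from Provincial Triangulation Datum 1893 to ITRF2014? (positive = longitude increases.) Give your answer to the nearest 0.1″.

Δλ = -13.4″

At latitude 14.2418°, cos φ = 0.969266.
One radian of longitude at latitude φ spans R cos φ, so Δλ = ΔE / (R cos φ) = -401.9 / (6371000 × 0.969266) = -6.5083e-05 rad = -13.424″.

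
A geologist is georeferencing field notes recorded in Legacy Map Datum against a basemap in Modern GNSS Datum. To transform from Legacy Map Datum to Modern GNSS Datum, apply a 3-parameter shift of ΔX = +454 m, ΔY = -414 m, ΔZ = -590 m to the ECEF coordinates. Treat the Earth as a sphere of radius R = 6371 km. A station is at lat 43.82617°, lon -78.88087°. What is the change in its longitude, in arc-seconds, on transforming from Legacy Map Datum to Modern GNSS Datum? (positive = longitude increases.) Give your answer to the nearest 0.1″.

Δλ = 16.4″

sin φ = 0.692473, cos φ = 0.721444, sin λ = -0.981228, cos λ = 0.192850.
East component: ΔE = −sin λ·ΔX + cos λ·ΔY = −(-0.981228)(454) + (0.192850)(-414) = 365.64 m.
1° of latitude spans πR/180 = 111195 m; at latitude φ, 1° of longitude spans that × cos φ = 80220.9 m, so Δλ = 365.64 / 80220.9 × 3600 = 16.408″.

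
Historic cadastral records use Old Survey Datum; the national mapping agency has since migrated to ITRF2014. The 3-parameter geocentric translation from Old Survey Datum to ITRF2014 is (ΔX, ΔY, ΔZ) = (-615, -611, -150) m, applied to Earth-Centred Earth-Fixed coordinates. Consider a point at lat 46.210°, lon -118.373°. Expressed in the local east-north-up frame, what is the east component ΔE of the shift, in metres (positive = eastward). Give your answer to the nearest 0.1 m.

ΔE = -250.8 m

The local east axis at (φ, λ) is (−sin λ, cos λ, 0), so ΔE = −sin(-118.373°)·(-615) + cos(-118.373°)·(-611) = -250.77 m.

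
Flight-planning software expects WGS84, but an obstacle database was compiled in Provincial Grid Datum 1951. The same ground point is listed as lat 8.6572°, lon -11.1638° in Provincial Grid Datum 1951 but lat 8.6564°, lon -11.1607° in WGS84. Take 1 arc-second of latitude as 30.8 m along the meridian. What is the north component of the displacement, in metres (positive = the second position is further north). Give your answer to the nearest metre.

ΔN = -89 m

Δφ = 8.6564° − 8.6572° = -0.0008°; Δλ = -11.1607° − -11.1638° = +0.0031°.
1° of latitude = 3600 × 30.80 = 110880 m.
ΔN = Δφ × 110880 = -88.7 m; ΔE = Δλ × 110880 × cos(8.6572°) = +0.0031 × 110880 × 0.988607 = 339.8 m.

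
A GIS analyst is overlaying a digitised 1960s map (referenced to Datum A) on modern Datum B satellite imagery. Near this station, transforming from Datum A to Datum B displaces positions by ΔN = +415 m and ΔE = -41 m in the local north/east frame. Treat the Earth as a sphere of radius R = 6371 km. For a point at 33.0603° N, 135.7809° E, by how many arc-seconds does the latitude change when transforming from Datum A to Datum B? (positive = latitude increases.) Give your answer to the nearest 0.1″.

Δφ = 13.4″

On a sphere of radius R, 1 rad of latitude = R, so Δφ = ΔN / R = 415.0 / 6371000 = 6.5139e-05 rad = 13.436″.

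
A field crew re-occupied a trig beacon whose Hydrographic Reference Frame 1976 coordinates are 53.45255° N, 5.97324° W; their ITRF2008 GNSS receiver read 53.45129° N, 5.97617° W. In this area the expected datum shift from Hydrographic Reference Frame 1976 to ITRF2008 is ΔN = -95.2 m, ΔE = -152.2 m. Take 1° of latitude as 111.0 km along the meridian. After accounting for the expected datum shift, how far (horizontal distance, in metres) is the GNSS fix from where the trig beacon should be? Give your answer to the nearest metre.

Observed coordinate differences: Δφ = -0.00126°, Δλ = -0.00293°.
Converting to metres (1° lat = 111000 m, cos φ = 0.595488): observed ΔN = -139.9 m, observed ΔE = -193.7 m.
Subtracting the expected shift leaves a residual of -139.9 − (-95.2) = -44.7 m north and -193.7 − (-152.2) = -41.5 m east.
Residual distance = √((-44.7)² + (-41.5)²) = 60.9 m.

61 m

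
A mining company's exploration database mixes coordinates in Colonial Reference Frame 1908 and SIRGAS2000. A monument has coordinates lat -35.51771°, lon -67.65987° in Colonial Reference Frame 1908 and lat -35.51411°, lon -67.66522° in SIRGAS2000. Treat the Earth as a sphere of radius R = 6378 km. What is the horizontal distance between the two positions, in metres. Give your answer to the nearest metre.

Δφ = -35.51411° − -35.51771° = +0.00360°; Δλ = -67.66522° − -67.65987° = -0.00535°.
1° along a meridian = πR/180 = 111317 m.
ΔN = Δφ × 111317 = 400.7 m; ΔE = Δλ × 111317 × cos(-35.51771°) = -0.00535 × 111317 × 0.813936 = -484.7 m.
Distance = √(ΔE² + ΔN²) = √((-484.7)² + 400.7²) = 628.9 m.

629 m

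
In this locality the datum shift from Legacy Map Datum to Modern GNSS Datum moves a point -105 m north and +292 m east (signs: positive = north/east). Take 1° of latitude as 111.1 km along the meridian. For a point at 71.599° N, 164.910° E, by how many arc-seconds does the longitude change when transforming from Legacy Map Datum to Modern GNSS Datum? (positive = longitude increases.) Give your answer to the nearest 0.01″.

Δλ = 29.97″

At latitude 71.599°, cos φ = 0.315666.
1° of longitude at this latitude = 111.1 × cos φ = 35.07 km, so Δλ = 292.0 / 35070.4 = 0.0083261° = 29.974″.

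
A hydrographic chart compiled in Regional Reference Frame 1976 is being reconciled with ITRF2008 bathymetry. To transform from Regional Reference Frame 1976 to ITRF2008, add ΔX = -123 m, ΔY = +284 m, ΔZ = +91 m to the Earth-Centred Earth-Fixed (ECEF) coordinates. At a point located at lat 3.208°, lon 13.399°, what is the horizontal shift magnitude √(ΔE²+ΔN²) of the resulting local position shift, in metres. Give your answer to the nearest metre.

319 m

At φ = 3.208°, λ = 13.399°: sin φ = 0.055961, cos φ = 0.998433, sin λ = 0.231731, cos λ = 0.972780.
ΔE = −sin λ·ΔX + cos λ·ΔY = −(0.231731)·(-123) + (0.972780)·(284) = 304.77 m.
ΔN = −sin φ cos λ·ΔX − sin φ sin λ·ΔY + cos φ·ΔZ = −(0.055961)(0.972780)(-123) − (0.055961)(0.231731)(284) + (0.998433)(91) = 93.87 m.
Horizontal magnitude = √(ΔE² + ΔN²) = √(304.77² + 93.87²) = 318.90 m.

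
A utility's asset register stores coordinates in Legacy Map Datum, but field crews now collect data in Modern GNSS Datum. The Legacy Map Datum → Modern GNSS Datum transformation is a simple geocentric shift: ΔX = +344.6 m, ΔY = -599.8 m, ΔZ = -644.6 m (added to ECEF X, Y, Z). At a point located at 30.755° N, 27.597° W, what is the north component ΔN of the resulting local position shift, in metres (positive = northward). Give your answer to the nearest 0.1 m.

ΔN = -852.2 m

At φ = 30.755°, λ = -27.597°: sin φ = 0.511368, cos φ = 0.859362, sin λ = -0.463250, cos λ = 0.886228.
ΔN = −sin φ cos λ·ΔX − sin φ sin λ·ΔY + cos φ·ΔZ = −(0.511368)(0.886228)(344.6) − (0.511368)(-0.463250)(-599.8) + (0.859362)(-644.6) = -852.20 m.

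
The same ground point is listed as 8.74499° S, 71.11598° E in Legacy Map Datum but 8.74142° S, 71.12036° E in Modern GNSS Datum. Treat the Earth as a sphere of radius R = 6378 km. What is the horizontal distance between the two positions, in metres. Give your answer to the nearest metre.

625 m

Δφ = -8.74142° − -8.74499° = +0.00357°; Δλ = 71.12036° − 71.11598° = +0.00438°.
1° along a meridian = πR/180 = 111317 m.
ΔN = Δφ × 111317 = 397.4 m; ΔE = Δλ × 111317 × cos(-8.74499°) = +0.00438 × 111317 × 0.988375 = 481.9 m.
Distance = √(ΔE² + ΔN²) = √(481.9² + 397.4²) = 624.6 m.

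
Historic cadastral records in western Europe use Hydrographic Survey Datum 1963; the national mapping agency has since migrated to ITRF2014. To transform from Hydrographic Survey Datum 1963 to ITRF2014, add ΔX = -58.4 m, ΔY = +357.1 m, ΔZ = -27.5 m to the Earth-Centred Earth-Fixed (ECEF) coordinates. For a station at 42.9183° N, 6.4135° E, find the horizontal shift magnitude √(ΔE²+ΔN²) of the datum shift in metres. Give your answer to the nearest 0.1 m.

361.5 m

The local east axis at (φ, λ) is (−sin λ, cos λ, 0), so ΔE = −sin(6.4135°)·(-58.4) + cos(6.4135°)·357.1 = 361.39 m.
The local north axis is (−sin φ cos λ, −sin φ sin λ, cos φ), giving ΔN = 39.519 − 27.163 − 20.139 = -7.78 m.
Horizontal magnitude = √(ΔE² + ΔN²) = √(361.39² + (-7.78)²) = 361.47 m.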